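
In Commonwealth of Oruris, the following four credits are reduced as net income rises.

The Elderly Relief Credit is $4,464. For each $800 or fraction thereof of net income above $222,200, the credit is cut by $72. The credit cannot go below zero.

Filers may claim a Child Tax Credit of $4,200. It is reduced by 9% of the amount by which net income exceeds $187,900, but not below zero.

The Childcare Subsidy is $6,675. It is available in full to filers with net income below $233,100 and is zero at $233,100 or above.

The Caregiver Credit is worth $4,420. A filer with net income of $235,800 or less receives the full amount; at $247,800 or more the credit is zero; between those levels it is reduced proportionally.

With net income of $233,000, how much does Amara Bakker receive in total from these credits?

Elderly Relief Credit: income exceeds $222,200 by $10,800, which is 14 full-or-partial $800 increments; reduction = 14 × $72 = $1,008, leaving $3,456.
Child Tax Credit: 9% of the $45,100 excess over $187,900 is $4,059; credit = $4,200 − $4,059 = $141.
Childcare Subsidy: $233,000 is below the $233,100 cutoff, so the full $6,675 applies.
Caregiver Credit: $233,000 is at or below the $235,800 threshold, so the full $4,420 applies.
Total: $3,456 + $141 + $6,675 + $4,420 = $14,692.

$14,692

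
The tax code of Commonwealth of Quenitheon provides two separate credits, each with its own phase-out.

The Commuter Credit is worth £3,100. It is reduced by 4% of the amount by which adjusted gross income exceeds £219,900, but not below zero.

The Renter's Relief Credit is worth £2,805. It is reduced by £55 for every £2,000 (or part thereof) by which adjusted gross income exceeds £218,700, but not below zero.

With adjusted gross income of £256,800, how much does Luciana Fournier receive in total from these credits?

£3,329

Commuter Credit: 4% of the £36,900 excess over £219,900 is £1,476; credit = £3,100 − £1,476 = £1,624.
Renter's Relief Credit: income exceeds £218,700 by £38,100, which is 20 full-or-partial £2,000 increments; reduction = 20 × £55 = £1,100, leaving £1,705.
Total: £1,624 + £1,705 = £3,329.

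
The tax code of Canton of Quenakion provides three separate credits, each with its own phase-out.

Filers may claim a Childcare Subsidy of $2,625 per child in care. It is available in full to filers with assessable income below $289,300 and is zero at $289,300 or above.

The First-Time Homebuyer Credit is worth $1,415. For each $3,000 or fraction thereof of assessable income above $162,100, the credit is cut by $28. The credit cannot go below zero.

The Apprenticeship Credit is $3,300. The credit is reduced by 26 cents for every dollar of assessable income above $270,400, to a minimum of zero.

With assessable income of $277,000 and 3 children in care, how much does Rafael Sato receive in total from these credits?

Childcare Subsidy: base = 3 × $2,625 = $7,875. $277,000 is below the $289,300 cutoff, so the full $7,875 applies.
First-Time Homebuyer Credit: income exceeds $162,100 by $114,900, which is 39 full-or-partial $3,000 increments; reduction = 39 × $28 = $1,092, leaving $323.
Apprenticeship Credit: 26% of the $6,600 excess over $270,400 is $1,716; credit = $3,300 − $1,716 = $1,584.
Total: $7,875 + $323 + $1,584 = $9,782.

$9,782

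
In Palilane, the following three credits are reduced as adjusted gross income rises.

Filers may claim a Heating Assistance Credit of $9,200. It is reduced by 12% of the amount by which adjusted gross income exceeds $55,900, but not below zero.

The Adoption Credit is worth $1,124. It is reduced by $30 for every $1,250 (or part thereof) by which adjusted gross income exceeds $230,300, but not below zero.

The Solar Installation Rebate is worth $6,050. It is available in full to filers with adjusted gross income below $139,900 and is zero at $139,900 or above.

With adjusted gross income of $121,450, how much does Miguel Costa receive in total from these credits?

$8,508

Heating Assistance Credit: 12% of the $65,550 excess over $55,900 is $7,866; credit = $9,200 − $7,866 = $1,334.
Adoption Credit: $121,450 is at or below the $230,300 threshold, so the full $1,124 applies.
Solar Installation Rebate: $121,450 is below the $139,900 cutoff, so the full $6,050 applies.
Total: $1,334 + $1,124 + $6,050 = $8,508.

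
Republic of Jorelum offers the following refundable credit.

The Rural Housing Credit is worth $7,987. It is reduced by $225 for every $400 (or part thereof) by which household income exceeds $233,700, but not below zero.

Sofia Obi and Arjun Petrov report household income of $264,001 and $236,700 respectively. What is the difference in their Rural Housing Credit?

Sofia ($264,001): Rural Housing Credit: income exceeds $233,700 by $30,301 → 76 increments × $225 = $17,100 ≥ base, so the credit is $0.
Arjun ($236,700): Rural Housing Credit: income exceeds $233,700 by $3,000, which is 8 full-or-partial $400 increments; reduction = 8 × $225 = $1,800, leaving $6,187.
Difference: |$0 − $6,187| = $6,187.

$6,187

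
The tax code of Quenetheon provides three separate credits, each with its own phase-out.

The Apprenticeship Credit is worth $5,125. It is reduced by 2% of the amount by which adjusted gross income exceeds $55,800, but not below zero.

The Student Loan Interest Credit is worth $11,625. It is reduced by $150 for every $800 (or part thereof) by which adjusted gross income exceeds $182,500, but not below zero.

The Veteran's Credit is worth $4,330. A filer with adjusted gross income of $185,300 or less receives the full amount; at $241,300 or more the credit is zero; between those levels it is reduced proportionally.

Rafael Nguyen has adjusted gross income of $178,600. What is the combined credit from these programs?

Apprenticeship Credit: 2% of the $122,800 excess over $55,800 is $2,456; credit = $5,125 − $2,456 = $2,669.
Student Loan Interest Credit: $178,600 is at or below the $182,500 threshold, so the full $11,625 applies.
Veteran's Credit: $178,600 is at or below the $185,300 threshold, so the full $4,330 applies.
Total: $2,669 + $11,625 + $4,330 = $18,624.

$18,624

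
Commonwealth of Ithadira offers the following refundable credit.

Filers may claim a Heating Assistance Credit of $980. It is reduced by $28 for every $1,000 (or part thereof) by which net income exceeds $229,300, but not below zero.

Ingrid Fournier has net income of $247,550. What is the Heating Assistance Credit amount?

Heating Assistance Credit: income exceeds $229,300 by $18,250, which is 19 full-or-partial $1,000 increments; reduction = 19 × $28 = $532, leaving $448.

$448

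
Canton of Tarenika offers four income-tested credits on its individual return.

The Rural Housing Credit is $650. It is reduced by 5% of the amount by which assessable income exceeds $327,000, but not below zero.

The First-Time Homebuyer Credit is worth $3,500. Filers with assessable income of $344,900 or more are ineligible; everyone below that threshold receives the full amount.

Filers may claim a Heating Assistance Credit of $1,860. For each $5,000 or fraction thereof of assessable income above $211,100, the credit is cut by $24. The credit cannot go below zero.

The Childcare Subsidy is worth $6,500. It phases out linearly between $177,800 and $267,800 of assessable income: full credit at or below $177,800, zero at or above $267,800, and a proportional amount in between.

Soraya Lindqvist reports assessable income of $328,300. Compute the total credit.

Rural Housing Credit: 5% of the $1,300 excess over $327,000 is $65; credit = $650 − $65 = $585.
First-Time Homebuyer Credit: $328,300 is below the $344,900 cutoff, so the full $3,500 applies.
Heating Assistance Credit: income exceeds $211,100 by $117,200, which is 24 full-or-partial $5,000 increments; reduction = 24 × $24 = $576, leaving $1,284.
Childcare Subsidy: $328,300 is at or above $267,800, so the credit is $0.
Total: $585 + $3,500 + $1,284 + $0 = $5,369.

$5,369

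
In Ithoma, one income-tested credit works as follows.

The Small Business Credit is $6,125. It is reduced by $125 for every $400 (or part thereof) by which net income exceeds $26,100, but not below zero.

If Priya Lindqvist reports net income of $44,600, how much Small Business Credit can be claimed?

Small Business Credit: income exceeds $26,100 by $18,500, which is 47 full-or-partial $400 increments; reduction = 47 × $125 = $5,875, leaving $250.

$250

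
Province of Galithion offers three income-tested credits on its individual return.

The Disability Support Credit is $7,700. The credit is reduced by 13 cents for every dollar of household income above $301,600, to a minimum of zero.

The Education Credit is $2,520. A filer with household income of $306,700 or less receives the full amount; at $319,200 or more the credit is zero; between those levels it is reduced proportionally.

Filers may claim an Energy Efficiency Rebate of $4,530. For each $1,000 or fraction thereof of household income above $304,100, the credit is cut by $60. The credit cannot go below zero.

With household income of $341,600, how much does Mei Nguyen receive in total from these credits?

$4,750

Disability Support Credit: 13% of the $40,000 excess over $301,600 is $5,200; credit = $7,700 − $5,200 = $2,500.
Education Credit: $341,600 is at or above $319,200, so the credit is $0.
Energy Efficiency Rebate: income exceeds $304,100 by $37,500, which is 38 full-or-partial $1,000 increments; reduction = 38 × $60 = $2,280, leaving $2,250.
Total: $2,500 + $0 + $2,250 = $4,750.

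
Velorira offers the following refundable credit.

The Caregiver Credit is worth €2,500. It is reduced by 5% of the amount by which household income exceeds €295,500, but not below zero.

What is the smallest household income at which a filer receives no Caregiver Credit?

€345,500

The credit falls by 5% of each euro above €295,500, so it reaches zero when the excess is €2,500 / 5% = €50,000: income = €295,500 + €50,000 = €345,500.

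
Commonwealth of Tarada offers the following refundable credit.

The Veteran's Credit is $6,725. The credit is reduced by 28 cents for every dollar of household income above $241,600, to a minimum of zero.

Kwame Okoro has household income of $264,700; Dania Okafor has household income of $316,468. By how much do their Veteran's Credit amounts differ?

$257

Kwame ($264,700): Veteran's Credit: 28% of the $23,100 excess over $241,600 is $6,468; credit = $6,725 − $6,468 = $257.
Dania ($316,468): Veteran's Credit: 28% of the $74,868 excess over $241,600 is $20,963.04 ≥ base, so the credit is $0.
Difference: |$257 − $0| = $257.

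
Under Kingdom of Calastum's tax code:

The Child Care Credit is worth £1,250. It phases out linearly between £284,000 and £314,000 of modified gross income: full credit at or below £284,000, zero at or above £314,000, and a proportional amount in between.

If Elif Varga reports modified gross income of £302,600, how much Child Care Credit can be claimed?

£475

Child Care Credit: £302,600 is £18,600 into a £30,000 phase-out range, leaving 11,400/30,000 of the credit: £1,250 × 11,400/30,000 = £475.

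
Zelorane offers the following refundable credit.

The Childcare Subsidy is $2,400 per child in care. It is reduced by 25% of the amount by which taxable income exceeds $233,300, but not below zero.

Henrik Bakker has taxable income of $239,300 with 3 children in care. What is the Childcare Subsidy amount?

$5,700

Childcare Subsidy: base = 3 × $2,400 = $7,200. 25% of the $6,000 excess over $233,300 is $1,500; credit = $7,200 − $1,500 = $5,700.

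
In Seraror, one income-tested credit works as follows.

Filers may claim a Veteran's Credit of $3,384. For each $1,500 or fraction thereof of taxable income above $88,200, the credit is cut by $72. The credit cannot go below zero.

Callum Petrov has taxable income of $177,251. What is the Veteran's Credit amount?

Veteran's Credit: income exceeds $88,200 by $89,051 → 60 increments × $72 = $4,320 ≥ base, so the credit is $0.

$0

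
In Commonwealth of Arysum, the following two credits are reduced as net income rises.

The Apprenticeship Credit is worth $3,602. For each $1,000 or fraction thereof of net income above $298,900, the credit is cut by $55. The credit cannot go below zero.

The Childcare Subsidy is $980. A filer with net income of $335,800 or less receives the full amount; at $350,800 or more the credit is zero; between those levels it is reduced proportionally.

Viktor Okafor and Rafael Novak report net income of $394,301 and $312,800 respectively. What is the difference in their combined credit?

Viktor ($394,301): Apprenticeship Credit: income exceeds $298,900 by $95,401 → 96 increments × $55 = $5,280 ≥ base, so the credit is $0. Childcare Subsidy: $394,301 is at or above $350,800, so the credit is $0. total $0 + $0 = $0
Rafael ($312,800): Apprenticeship Credit: income exceeds $298,900 by $13,900, which is 14 full-or-partial $1,000 increments; reduction = 14 × $55 = $770, leaving $2,832. Childcare Subsidy: $312,800 is at or below the $335,800 threshold, so the full $980 applies. total $2,832 + $980 = $3,812
Difference: |$0 − $3,812| = $3,812.

$3,812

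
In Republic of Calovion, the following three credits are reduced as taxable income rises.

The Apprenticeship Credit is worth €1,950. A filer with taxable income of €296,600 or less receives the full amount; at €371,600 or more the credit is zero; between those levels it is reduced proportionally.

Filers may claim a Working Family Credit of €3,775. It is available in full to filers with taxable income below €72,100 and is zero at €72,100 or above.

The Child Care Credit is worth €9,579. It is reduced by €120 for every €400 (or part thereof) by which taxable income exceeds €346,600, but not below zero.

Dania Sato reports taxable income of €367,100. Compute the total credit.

€3,456

Apprenticeship Credit: €367,100 is €70,500 into a €75,000 phase-out range, leaving 4,500/75,000 of the credit: €1,950 × 4,500/75,000 = €117.
Working Family Credit: €367,100 meets or exceeds the €72,100 cutoff, so the credit is €0.
Child Care Credit: income exceeds €346,600 by €20,500, which is 52 full-or-partial €400 increments; reduction = 52 × €120 = €6,240, leaving €3,339.
Total: €117 + €0 + €3,339 = €3,456.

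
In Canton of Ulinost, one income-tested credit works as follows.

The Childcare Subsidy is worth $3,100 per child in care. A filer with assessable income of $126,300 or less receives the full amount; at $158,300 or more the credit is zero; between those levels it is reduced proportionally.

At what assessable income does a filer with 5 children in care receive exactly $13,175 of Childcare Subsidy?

Full credit = 5 × $3,100 = $15,500.
$13,175 is 13,175/15,500 of the full $15,500, so 2,325/15,500 of the $32,000 range has been used: income = $126,300 + $32,000 × 2,325/15,500 = $131,100.

$131,100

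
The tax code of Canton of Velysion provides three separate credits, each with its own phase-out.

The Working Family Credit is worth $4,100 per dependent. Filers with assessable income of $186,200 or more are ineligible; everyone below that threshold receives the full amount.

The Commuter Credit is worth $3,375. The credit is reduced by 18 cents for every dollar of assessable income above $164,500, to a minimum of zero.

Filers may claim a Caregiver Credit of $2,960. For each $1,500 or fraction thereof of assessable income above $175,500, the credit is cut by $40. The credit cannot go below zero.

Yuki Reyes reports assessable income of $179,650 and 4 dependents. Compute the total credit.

Working Family Credit: base = 4 × $4,100 = $16,400. $179,650 is below the $186,200 cutoff, so the full $16,400 applies.
Commuter Credit: 18% of the $15,150 excess over $164,500 is $2,727; credit = $3,375 − $2,727 = $648.
Caregiver Credit: income exceeds $175,500 by $4,150, which is 3 full-or-partial $1,500 increments; reduction = 3 × $40 = $120, leaving $2,840.
Total: $16,400 + $648 + $2,840 = $19,888.

$19,888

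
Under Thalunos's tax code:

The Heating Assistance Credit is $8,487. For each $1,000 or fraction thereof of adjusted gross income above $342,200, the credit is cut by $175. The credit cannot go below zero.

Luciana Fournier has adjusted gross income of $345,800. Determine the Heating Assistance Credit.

$7,787

Heating Assistance Credit: income exceeds $342,200 by $3,600, which is 4 full-or-partial $1,000 increments; reduction = 4 × $175 = $700, leaving $7,787.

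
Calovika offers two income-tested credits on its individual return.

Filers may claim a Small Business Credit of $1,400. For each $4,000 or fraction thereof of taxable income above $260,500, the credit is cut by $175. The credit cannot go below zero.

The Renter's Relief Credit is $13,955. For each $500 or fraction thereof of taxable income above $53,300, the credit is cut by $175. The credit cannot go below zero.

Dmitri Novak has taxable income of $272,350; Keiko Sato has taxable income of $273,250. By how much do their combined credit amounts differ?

$175

Dmitri ($272,350): Small Business Credit: income exceeds $260,500 by $11,850, which is 3 full-or-partial $4,000 increments; reduction = 3 × $175 = $525, leaving $875. Renter's Relief Credit: income exceeds $53,300 by $219,050 → 439 increments × $175 = $76,825 ≥ base, so the credit is $0. total $875 + $0 = $875
Keiko ($273,250): Small Business Credit: income exceeds $260,500 by $12,750, which is 4 full-or-partial $4,000 increments; reduction = 4 × $175 = $700, leaving $700. Renter's Relief Credit: income exceeds $53,300 by $219,950 → 440 increments × $175 = $77,000 ≥ base, so the credit is $0. total $700 + $0 = $700
Difference: |$875 − $700| = $175.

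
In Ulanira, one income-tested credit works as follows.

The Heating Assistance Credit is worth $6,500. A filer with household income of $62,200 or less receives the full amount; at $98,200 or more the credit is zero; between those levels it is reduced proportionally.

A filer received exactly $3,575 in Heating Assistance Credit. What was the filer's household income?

$78,400

$3,575 is 3,575/6,500 of the full $6,500, so 2,925/6,500 of the $36,000 range has been used: income = $62,200 + $36,000 × 2,925/6,500 = $78,400.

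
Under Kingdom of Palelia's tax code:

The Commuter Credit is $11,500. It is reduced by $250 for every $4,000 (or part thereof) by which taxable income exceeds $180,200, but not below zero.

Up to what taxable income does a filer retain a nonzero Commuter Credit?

$360,200

After 45 increments the reduction is 45 × $250 = $11,250, leaving $250; one more increment wipes it out. Increment 45 ends at excess 45 × $4,000 = $180,000, so the highest qualifying income is $180,200 + $180,000 = $360,200.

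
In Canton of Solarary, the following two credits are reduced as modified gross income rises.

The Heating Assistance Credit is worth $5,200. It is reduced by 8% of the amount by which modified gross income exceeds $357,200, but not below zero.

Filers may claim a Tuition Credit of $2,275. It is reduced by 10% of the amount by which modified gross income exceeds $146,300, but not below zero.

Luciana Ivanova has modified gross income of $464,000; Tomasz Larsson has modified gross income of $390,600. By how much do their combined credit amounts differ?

$2,528

Luciana ($464,000): Heating Assistance Credit: 8% of the $106,800 excess over $357,200 is $8,544 ≥ base, so the credit is $0. Tuition Credit: 10% of the $317,700 excess over $146,300 is $31,770 ≥ base, so the credit is $0. total $0 + $0 = $0
Tomasz ($390,600): Heating Assistance Credit: 8% of the $33,400 excess over $357,200 is $2,672; credit = $5,200 − $2,672 = $2,528. Tuition Credit: 10% of the $244,300 excess over $146,300 is $24,430 ≥ base, so the credit is $0. total $2,528 + $0 = $2,528
Difference: |$0 − $2,528| = $2,528.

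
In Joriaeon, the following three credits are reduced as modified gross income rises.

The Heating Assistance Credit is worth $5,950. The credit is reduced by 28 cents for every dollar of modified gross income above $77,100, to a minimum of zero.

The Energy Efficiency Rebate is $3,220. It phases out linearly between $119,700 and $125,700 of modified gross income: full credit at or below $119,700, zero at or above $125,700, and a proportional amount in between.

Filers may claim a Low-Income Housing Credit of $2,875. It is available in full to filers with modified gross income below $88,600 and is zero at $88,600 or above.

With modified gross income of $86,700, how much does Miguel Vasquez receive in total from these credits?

Heating Assistance Credit: 28% of the $9,600 excess over $77,100 is $2,688; credit = $5,950 − $2,688 = $3,262.
Energy Efficiency Rebate: $86,700 is at or below the $119,700 threshold, so the full $3,220 applies.
Low-Income Housing Credit: $86,700 is below the $88,600 cutoff, so the full $2,875 applies.
Total: $3,262 + $3,220 + $2,875 = $9,357.

$9,357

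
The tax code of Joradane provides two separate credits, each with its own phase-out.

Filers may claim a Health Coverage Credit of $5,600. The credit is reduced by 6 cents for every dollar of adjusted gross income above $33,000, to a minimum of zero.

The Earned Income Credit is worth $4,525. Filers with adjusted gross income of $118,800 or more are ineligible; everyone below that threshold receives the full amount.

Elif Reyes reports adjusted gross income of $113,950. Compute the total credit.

Health Coverage Credit: 6% of the $80,950 excess over $33,000 is $4,857; credit = $5,600 − $4,857 = $743.
Earned Income Credit: $113,950 is below the $118,800 cutoff, so the full $4,525 applies.
Total: $743 + $4,525 = $5,268.

$5,268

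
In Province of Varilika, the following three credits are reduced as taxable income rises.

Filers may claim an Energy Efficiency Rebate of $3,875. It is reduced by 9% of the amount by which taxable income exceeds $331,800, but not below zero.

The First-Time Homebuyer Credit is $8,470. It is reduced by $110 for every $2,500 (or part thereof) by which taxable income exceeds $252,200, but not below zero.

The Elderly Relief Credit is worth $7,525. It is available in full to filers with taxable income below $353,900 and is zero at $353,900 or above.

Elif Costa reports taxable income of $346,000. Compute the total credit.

Energy Efficiency Rebate: 9% of the $14,200 excess over $331,800 is $1,278; credit = $3,875 − $1,278 = $2,597.
First-Time Homebuyer Credit: income exceeds $252,200 by $93,800, which is 38 full-or-partial $2,500 increments; reduction = 38 × $110 = $4,180, leaving $4,290.
Elderly Relief Credit: $346,000 is below the $353,900 cutoff, so the full $7,525 applies.
Total: $2,597 + $4,290 + $7,525 = $14,412.

$14,412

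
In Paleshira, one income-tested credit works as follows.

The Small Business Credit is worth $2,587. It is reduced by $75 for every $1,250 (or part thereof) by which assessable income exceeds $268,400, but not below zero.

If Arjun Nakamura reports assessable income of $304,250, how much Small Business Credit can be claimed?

Small Business Credit: income exceeds $268,400 by $35,850, which is 29 full-or-partial $1,250 increments; reduction = 29 × $75 = $2,175, leaving $412.

$412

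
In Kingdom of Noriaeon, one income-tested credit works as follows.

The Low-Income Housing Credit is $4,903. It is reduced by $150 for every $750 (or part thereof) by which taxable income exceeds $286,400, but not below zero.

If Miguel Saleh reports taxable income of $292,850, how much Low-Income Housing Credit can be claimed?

Low-Income Housing Credit: income exceeds $286,400 by $6,450, which is 9 full-or-partial $750 increments; reduction = 9 × $150 = $1,350, leaving $3,553.

$3,553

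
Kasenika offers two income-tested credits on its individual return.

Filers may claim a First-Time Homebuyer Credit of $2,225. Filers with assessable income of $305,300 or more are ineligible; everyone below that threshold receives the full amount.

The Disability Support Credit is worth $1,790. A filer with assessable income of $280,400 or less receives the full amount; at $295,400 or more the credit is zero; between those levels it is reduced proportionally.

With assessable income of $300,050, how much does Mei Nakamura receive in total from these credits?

First-Time Homebuyer Credit: $300,050 is below the $305,300 cutoff, so the full $2,225 applies.
Disability Support Credit: $300,050 is at or above $295,400, so the credit is $0.
Total: $2,225 + $0 = $2,225.

$2,225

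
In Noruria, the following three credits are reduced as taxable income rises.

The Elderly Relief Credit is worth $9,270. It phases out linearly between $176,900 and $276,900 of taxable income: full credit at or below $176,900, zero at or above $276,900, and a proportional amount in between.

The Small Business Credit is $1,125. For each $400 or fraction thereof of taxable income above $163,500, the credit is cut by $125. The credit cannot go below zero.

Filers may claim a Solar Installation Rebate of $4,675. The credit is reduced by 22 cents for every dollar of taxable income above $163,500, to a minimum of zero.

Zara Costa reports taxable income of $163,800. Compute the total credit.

Elderly Relief Credit: $163,800 is at or below the $176,900 threshold, so the full $9,270 applies.
Small Business Credit: income exceeds $163,500 by $300, which is 1 full-or-partial $400 increment; reduction = 1 × $125 = $125, leaving $1,000.
Solar Installation Rebate: 22% of the $300 excess over $163,500 is $66; credit = $4,675 − $66 = $4,609.
Total: $9,270 + $1,000 + $4,609 = $14,879.

$14,879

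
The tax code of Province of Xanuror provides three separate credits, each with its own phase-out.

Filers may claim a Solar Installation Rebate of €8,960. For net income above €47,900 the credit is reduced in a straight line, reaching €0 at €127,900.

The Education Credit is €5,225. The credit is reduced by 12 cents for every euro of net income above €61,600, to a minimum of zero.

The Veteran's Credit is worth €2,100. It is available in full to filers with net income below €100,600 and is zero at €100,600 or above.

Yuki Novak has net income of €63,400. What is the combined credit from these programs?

€14,333

Solar Installation Rebate: €63,400 is €15,500 into a €80,000 phase-out range, leaving 64,500/80,000 of the credit: €8,960 × 64,500/80,000 = €7,224.
Education Credit: 12% of the €1,800 excess over €61,600 is €216; credit = €5,225 − €216 = €5,009.
Veteran's Credit: €63,400 is below the €100,600 cutoff, so the full €2,100 applies.
Total: €7,224 + €5,009 + €2,100 = €14,333.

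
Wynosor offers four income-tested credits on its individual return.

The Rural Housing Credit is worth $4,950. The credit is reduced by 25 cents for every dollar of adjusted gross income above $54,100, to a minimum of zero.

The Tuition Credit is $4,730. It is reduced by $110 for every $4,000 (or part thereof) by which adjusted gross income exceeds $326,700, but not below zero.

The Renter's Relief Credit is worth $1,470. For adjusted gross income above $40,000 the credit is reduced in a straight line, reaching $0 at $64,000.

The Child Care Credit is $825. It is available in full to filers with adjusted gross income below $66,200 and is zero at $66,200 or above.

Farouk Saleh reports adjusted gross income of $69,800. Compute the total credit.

Rural Housing Credit: 25% of the $15,700 excess over $54,100 is $3,925; credit = $4,950 − $3,925 = $1,025.
Tuition Credit: $69,800 is at or below the $326,700 threshold, so the full $4,730 applies.
Renter's Relief Credit: $69,800 is at or above $64,000, so the credit is $0.
Child Care Credit: $69,800 meets or exceeds the $66,200 cutoff, so the credit is $0.
Total: $1,025 + $4,730 + $0 + $0 = $5,755.

$5,755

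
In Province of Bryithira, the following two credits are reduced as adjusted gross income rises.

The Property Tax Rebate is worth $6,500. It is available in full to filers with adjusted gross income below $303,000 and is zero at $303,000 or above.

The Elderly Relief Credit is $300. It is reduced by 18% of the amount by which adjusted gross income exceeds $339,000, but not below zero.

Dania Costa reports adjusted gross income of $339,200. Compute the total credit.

Property Tax Rebate: $339,200 meets or exceeds the $303,000 cutoff, so the credit is $0.
Elderly Relief Credit: 18% of the $200 excess over $339,000 is $36; credit = $300 − $36 = $264.
Total: $0 + $264 = $264.

$264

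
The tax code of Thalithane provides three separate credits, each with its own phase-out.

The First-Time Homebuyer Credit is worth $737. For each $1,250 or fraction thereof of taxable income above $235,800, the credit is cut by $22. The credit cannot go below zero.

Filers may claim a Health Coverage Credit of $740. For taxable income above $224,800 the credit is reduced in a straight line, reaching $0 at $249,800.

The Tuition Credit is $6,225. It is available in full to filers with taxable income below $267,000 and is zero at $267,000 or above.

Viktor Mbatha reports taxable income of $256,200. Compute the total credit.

First-Time Homebuyer Credit: income exceeds $235,800 by $20,400, which is 17 full-or-partial $1,250 increments; reduction = 17 × $22 = $374, leaving $363.
Health Coverage Credit: $256,200 is at or above $249,800, so the credit is $0.
Tuition Credit: $256,200 is below the $267,000 cutoff, so the full $6,225 applies.
Total: $363 + $0 + $6,225 = $6,588.

$6,588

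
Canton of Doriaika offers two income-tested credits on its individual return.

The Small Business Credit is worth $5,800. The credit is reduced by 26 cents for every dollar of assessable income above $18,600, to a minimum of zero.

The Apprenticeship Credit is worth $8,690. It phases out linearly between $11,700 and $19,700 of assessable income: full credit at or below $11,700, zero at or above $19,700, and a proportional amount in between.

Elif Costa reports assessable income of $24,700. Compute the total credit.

Small Business Credit: 26% of the $6,100 excess over $18,600 is $1,586; credit = $5,800 − $1,586 = $4,214.
Apprenticeship Credit: $24,700 is at or above $19,700, so the credit is $0.
Total: $4,214 + $0 = $4,214.

$4,214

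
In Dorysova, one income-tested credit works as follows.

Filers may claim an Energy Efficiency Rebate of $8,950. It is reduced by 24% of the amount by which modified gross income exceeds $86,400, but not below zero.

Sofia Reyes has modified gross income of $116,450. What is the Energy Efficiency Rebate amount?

$1,738

Energy Efficiency Rebate: 24% of the $30,050 excess over $86,400 is $7,212; credit = $8,950 − $7,212 = $1,738.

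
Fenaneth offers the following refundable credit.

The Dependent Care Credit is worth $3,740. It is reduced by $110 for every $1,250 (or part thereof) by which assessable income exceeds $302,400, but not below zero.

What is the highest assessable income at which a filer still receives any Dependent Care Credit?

$343,650

After 33 increments the reduction is 33 × $110 = $3,630, leaving $110; one more increment wipes it out. Increment 33 ends at excess 33 × $1,250 = $41,250, so the highest qualifying income is $302,400 + $41,250 = $343,650.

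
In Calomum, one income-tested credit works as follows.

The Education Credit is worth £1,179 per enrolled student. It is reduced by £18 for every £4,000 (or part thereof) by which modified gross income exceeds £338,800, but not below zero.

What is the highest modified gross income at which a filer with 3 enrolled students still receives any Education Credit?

£1,122,800

Full credit = 3 × £1,179 = £3,537.
After 196 increments the reduction is 196 × £18 = £3,528, leaving £9; one more increment wipes it out. Increment 196 ends at excess 196 × £4,000 = £784,000, so the highest qualifying income is £338,800 + £784,000 = £1,122,800.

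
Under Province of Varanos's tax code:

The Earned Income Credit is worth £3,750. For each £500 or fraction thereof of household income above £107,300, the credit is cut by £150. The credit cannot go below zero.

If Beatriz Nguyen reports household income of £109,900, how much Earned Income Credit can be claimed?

Earned Income Credit: income exceeds £107,300 by £2,600, which is 6 full-or-partial £500 increments; reduction = 6 × £150 = £900, leaving £2,850.

£2,850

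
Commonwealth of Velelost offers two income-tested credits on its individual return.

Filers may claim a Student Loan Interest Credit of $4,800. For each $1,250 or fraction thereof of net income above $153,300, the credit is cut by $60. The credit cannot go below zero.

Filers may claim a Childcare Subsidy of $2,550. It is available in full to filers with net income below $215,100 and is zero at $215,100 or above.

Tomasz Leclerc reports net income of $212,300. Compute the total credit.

$4,470

Student Loan Interest Credit: income exceeds $153,300 by $59,000, which is 48 full-or-partial $1,250 increments; reduction = 48 × $60 = $2,880, leaving $1,920.
Childcare Subsidy: $212,300 is below the $215,100 cutoff, so the full $2,550 applies.
Total: $1,920 + $2,550 = $4,470.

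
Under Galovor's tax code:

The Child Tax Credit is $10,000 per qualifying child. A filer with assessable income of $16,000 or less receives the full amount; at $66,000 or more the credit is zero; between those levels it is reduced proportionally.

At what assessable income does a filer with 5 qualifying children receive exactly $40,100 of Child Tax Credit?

$25,900

Full credit = 5 × $10,000 = $50,000.
$40,100 is 40,100/50,000 of the full $50,000, so 9,900/50,000 of the $50,000 range has been used: income = $16,000 + $50,000 × 9,900/50,000 = $25,900.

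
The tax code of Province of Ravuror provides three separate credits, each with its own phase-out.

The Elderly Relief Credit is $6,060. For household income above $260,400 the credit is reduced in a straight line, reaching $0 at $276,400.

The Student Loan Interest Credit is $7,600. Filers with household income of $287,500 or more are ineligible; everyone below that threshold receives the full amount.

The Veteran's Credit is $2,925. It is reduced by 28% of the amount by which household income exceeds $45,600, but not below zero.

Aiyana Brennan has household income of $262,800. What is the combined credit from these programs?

Elderly Relief Credit: $262,800 is $2,400 into a $16,000 phase-out range, leaving 13,600/16,000 of the credit: $6,060 × 13,600/16,000 = $5,151.
Student Loan Interest Credit: $262,800 is below the $287,500 cutoff, so the full $7,600 applies.
Veteran's Credit: 28% of the $217,200 excess over $45,600 is $60,816 ≥ base, so the credit is $0.
Total: $5,151 + $7,600 + $0 = $12,751.

$12,751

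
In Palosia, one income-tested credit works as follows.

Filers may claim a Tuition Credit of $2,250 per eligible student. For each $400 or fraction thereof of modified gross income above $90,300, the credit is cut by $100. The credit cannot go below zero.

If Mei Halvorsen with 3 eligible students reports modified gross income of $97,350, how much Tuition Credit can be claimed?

Tuition Credit: base = 3 × $2,250 = $6,750. income exceeds $90,300 by $7,050, which is 18 full-or-partial $400 increments; reduction = 18 × $100 = $1,800, leaving $4,950.

$4,950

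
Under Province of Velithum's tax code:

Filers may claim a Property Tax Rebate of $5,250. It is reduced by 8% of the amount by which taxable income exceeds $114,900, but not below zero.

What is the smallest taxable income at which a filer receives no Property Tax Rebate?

$180,525

The credit falls by 8% of each dollar above $114,900, so it reaches zero when the excess is $5,250 / 8% = $65,625: income = $114,900 + $65,625 = $180,525.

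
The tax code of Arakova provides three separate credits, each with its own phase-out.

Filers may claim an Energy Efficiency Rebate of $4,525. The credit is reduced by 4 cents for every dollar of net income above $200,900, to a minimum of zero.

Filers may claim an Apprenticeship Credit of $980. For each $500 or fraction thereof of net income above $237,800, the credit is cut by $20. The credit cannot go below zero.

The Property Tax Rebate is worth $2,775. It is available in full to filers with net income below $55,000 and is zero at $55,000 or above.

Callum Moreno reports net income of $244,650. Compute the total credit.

$3,475

Energy Efficiency Rebate: 4% of the $43,750 excess over $200,900 is $1,750; credit = $4,525 − $1,750 = $2,775.
Apprenticeship Credit: income exceeds $237,800 by $6,850, which is 14 full-or-partial $500 increments; reduction = 14 × $20 = $280, leaving $700.
Property Tax Rebate: $244,650 meets or exceeds the $55,000 cutoff, so the credit is $0.
Total: $2,775 + $700 + $0 = $3,475.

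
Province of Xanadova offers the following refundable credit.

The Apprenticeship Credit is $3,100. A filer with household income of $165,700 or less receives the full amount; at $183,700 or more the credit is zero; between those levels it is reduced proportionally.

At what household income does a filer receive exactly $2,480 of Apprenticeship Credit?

$169,300

$2,480 is 2,480/3,100 of the full $3,100, so 620/3,100 of the $18,000 range has been used: income = $165,700 + $18,000 × 620/3,100 = $169,300.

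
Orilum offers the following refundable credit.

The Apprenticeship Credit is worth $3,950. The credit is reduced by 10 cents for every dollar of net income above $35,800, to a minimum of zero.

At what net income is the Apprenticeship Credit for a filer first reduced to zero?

The credit falls by 10% of each dollar above $35,800, so it reaches zero when the excess is $3,950 / 10% = $39,500: income = $35,800 + $39,500 = $75,300.

$75,300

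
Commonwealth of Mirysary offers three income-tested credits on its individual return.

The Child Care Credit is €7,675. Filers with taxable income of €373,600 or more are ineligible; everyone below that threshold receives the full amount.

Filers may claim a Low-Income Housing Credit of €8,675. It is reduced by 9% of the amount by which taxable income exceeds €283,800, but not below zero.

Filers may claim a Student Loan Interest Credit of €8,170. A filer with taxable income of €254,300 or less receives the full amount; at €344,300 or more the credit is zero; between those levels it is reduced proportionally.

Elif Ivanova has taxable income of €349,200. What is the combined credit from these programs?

€10,464

Child Care Credit: €349,200 is below the €373,600 cutoff, so the full €7,675 applies.
Low-Income Housing Credit: 9% of the €65,400 excess over €283,800 is €5,886; credit = €8,675 − €5,886 = €2,789.
Student Loan Interest Credit: €349,200 is at or above €344,300, so the credit is €0.
Total: €7,675 + €2,789 + €0 = €10,464.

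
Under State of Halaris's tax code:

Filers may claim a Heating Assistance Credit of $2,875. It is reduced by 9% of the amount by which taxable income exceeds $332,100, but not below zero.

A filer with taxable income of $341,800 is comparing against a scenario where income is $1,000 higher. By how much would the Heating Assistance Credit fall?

$90

At $341,800 — 9% of the $9,700 excess over $332,100 is $873; credit = $2,875 − $873 = $2,002.
At $342,800 — 9% of the $10,700 excess over $332,100 is $963; credit = $2,875 − $963 = $1,912.
Lost: $2,002 − $1,912 = $90.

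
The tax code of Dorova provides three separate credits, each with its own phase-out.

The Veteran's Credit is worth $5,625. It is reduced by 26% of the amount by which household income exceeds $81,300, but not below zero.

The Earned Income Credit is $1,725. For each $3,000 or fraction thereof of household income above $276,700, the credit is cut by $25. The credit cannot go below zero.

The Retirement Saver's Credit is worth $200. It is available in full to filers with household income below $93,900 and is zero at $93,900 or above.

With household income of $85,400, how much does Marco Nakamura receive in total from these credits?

Veteran's Credit: 26% of the $4,100 excess over $81,300 is $1,066; credit = $5,625 − $1,066 = $4,559.
Earned Income Credit: $85,400 is at or below the $276,700 threshold, so the full $1,725 applies.
Retirement Saver's Credit: $85,400 is below the $93,900 cutoff, so the full $200 applies.
Total: $4,559 + $1,725 + $200 = $6,484.

$6,484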